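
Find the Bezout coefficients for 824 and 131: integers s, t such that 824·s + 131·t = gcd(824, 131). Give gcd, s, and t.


Euclidean algorithm on (824, 131) — divide until remainder is 0:
  824 = 6 · 131 + 38
  131 = 3 · 38 + 17
  38 = 2 · 17 + 4
  17 = 4 · 4 + 1
  4 = 4 · 1 + 0
gcd(824, 131) = 1.
Track Bezout coefficients alongside the remainders: start with r₀ = 824 = a·1 + b·0 (s = 1, t = 0) and r₁ = 131 = a·0 + b·1 (s = 0, t = 1); each new remainder r_{k+1} = r_{k-1} − q_k·r_k inherits s_{k+1} = s_{k-1} − q_k·s_k, t_{k+1} = t_{k-1} − q_k·t_k, so r_k = a·s_k + b·t_k at every step:
  q = 6: r = 38, s = 1 − 6·0 = 1, t = 0 − 6·1 = -6  (check: 824·1 + 131·(-6) = 38)
  q = 3: r = 17, s = 0 − 3·1 = -3, t = 1 − 3·(-6) = 19  (check: 824·(-3) + 131·19 = 17)
  q = 2: r = 4, s = 1 − 2·(-3) = 7, t = -6 − 2·19 = -44  (check: 824·7 + 131·(-44) = 4)
  q = 4: r = 1, s = -3 − 4·7 = -31, t = 19 − 4·(-44) = 195  (check: 824·(-31) + 131·195 = 1)
The row with r = 1 (the gcd) gives the Bezout coefficients s = -31, t = 195.
Result: 824 · (-31) + 131 · (195) = 1.

gcd(824, 131) = 1; s = -31, t = 195 (check: 824·(-31) + 131·195 = 1).


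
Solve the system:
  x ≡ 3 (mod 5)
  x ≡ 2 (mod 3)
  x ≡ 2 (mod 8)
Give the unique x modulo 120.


Moduli 5, 3, 8 are pairwise coprime; by CRT there is a unique solution modulo M = 5 · 3 · 8 = 120.
Solve pairwise, accumulating the modulus:
  Start with x ≡ 3 (mod 5).
  Combine with x ≡ 2 (mod 3): since gcd(5, 3) = 1, we get a unique residue mod 15.
    Write x = 3 + 5·t and substitute into x ≡ 2 (mod 3): 5·t ≡ 2 − 3 = -1 (mod 3).
    Reduce coefficients mod 3: 2·t ≡ 2 (mod 3).
    The inverse of 2 mod 3 is 2 (since 2·2 = 4 = 1·3 + 1), so t ≡ 2·2 = 4 ≡ 1 (mod 3).
    Then x = 3 + 5·1 = 8, valid modulo lcm(5, 3) = 15: x ≡ 8 (mod 15).
  Combine with x ≡ 2 (mod 8): since gcd(15, 8) = 1, we get a unique residue mod 120.
    Write x = 8 + 15·t and substitute into x ≡ 2 (mod 8): 15·t ≡ 2 − 8 = -6 (mod 8).
    Reduce coefficients mod 8: 7·t ≡ 2 (mod 8).
    The inverse of 7 mod 8 is 7 (since 7·7 = 49 = 6·8 + 1), so t ≡ 7·2 = 14 ≡ 6 (mod 8).
    Then x = 8 + 15·6 = 98, valid modulo lcm(15, 8) = 120: x ≡ 98 (mod 120).
Verify: 98 mod 5 = 3 ✓, 98 mod 3 = 2 ✓, 98 mod 8 = 2 ✓.

x ≡ 98 (mod 120).


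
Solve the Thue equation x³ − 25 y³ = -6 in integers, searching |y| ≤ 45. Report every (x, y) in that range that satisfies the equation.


The equation is x³ - 25y³ = -6. For fixed y, x³ = 25·y³ − 6, so a solution requires the RHS to be a perfect cube.
Strategy: iterate y from -45 to 45, compute RHS = 25·y³ − 6, and check whether it is a (positive or negative) perfect cube.
Check small values of y:
  y = 0: RHS = -6 is not a perfect cube.
  y = 1: RHS = 19 is not a perfect cube.
  y = -1: RHS = -31 is not a perfect cube.
  y = 2: RHS = 194 is not a perfect cube.
  y = -2: RHS = -206 is not a perfect cube.
  y = 3: RHS = 669 is not a perfect cube.
  y = -3: RHS = -681 is not a perfect cube.
Continuing the search up to |y| = 45 finds no solutions either.
No (x, y) in the scanned range satisfies the equation.

No integer solutions with |y| ≤ 45.


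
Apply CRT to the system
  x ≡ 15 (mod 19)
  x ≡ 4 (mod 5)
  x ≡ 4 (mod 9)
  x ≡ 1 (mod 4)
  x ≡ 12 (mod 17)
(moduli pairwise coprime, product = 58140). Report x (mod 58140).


Product of moduli M = 19 · 5 · 9 · 4 · 17 = 58140.
Merge one congruence at a time:
  Start: x ≡ 15 (mod 19).
  Combine with x ≡ 4 (mod 5); new modulus lcm = 95.
    Write x = 15 + 19·t and substitute into x ≡ 4 (mod 5): 19·t ≡ 4 − 15 = -11 (mod 5).
    Reduce coefficients mod 5: 4·t ≡ 4 (mod 5).
    The inverse of 4 mod 5 is 4 (since 4·4 = 16 = 3·5 + 1), so t ≡ 4·4 = 16 ≡ 1 (mod 5).
    Then x = 15 + 19·1 = 34, valid modulo lcm(19, 5) = 95: x ≡ 34 (mod 95).
  Combine with x ≡ 4 (mod 9); new modulus lcm = 855.
    Write x = 34 + 95·t and substitute into x ≡ 4 (mod 9): 95·t ≡ 4 − 34 = -30 (mod 9).
    Reduce coefficients mod 9: 5·t ≡ 6 (mod 9).
    The inverse of 5 mod 9 is 2 (since 5·2 = 10 = 1·9 + 1), so t ≡ 2·6 = 12 ≡ 3 (mod 9).
    Then x = 34 + 95·3 = 319, valid modulo lcm(95, 9) = 855: x ≡ 319 (mod 855).
  Combine with x ≡ 1 (mod 4); new modulus lcm = 3420.
    Write x = 319 + 855·t and substitute into x ≡ 1 (mod 4): 855·t ≡ 1 − 319 = -318 (mod 4).
    Reduce coefficients mod 4: 3·t ≡ 2 (mod 4).
    The inverse of 3 mod 4 is 3 (since 3·3 = 9 = 2·4 + 1), so t ≡ 3·2 = 6 ≡ 2 (mod 4).
    Then x = 319 + 855·2 = 2029, valid modulo lcm(855, 4) = 3420: x ≡ 2029 (mod 3420).
  Combine with x ≡ 12 (mod 17); new modulus lcm = 58140.
    Write x = 2029 + 3420·t and substitute into x ≡ 12 (mod 17): 3420·t ≡ 12 − 2029 = -2017 (mod 17).
    Reduce coefficients mod 17: 3·t ≡ 6 (mod 17).
    The inverse of 3 mod 17 is 6 (since 3·6 = 18 = 1·17 + 1), so t ≡ 6·6 = 36 ≡ 2 (mod 17).
    Then x = 2029 + 3420·2 = 8869, valid modulo lcm(3420, 17) = 58140: x ≡ 8869 (mod 58140).
Verify against each original: 8869 mod 19 = 15, 8869 mod 5 = 4, 8869 mod 9 = 4, 8869 mod 4 = 1, 8869 mod 17 = 12.

x ≡ 8869 (mod 58140).


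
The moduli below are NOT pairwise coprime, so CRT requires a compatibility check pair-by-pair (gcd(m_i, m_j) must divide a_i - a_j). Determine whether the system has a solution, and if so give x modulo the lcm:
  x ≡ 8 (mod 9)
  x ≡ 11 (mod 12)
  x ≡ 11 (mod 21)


Moduli 9, 12, 21 are not pairwise coprime, so CRT works modulo lcm(m_i) when all pairwise compatibility conditions hold.
Pairwise compatibility: gcd(m_i, m_j) must divide a_i - a_j for every pair.
Merge one congruence at a time:
  Start: x ≡ 8 (mod 9).
  Combine with x ≡ 11 (mod 12): gcd(9, 12) = 3; 11 - 8 = 3, which IS divisible by 3, so compatible.
    Write x = 8 + 9·t and substitute into x ≡ 11 (mod 12): 9·t ≡ 11 − 8 = 3 (mod 12).
    Divide the congruence (and modulus) by g = 3: 3·t ≡ 1 (mod 4).
    The inverse of 3 mod 4 is 3 (since 3·3 = 9 = 2·4 + 1), so t ≡ 3·1 = 3 ≡ 3 (mod 4).
    Then x = 8 + 9·3 = 35, valid modulo lcm(9, 12) = 36: x ≡ 35 (mod 36).
  Combine with x ≡ 11 (mod 21): gcd(36, 21) = 3; 11 - 35 = -24, which IS divisible by 3, so compatible.
    Write x = 35 + 36·t and substitute into x ≡ 11 (mod 21): 36·t ≡ 11 − 35 = -24 (mod 21).
    Divide the congruence (and modulus) by g = 3: 12·t ≡ -8 (mod 7).
    Reduce coefficients mod 7: 5·t ≡ 6 (mod 7).
    The inverse of 5 mod 7 is 3 (since 5·3 = 15 = 2·7 + 1), so t ≡ 3·6 = 18 ≡ 4 (mod 7).
    Then x = 35 + 36·4 = 179, valid modulo lcm(36, 21) = 252: x ≡ 179 (mod 252).
Verify: 179 mod 9 = 8, 179 mod 12 = 11, 179 mod 21 = 11.

x ≡ 179 (mod 252).


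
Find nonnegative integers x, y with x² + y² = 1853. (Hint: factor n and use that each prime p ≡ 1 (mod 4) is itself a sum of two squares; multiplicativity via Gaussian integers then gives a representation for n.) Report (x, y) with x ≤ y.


Step 1: Factor n = 1853 = 17 · 109.
Step 2: Check the mod-4 condition on each prime factor: 17 ≡ 1 (mod 4), exponent 1; 109 ≡ 1 (mod 4), exponent 1.
All primes ≡ 3 (mod 4) appear to even exponent (or don't appear), so by the two-squares theorem n IS expressible as a sum of two squares.
Step 3: Build a representation. Here n = 17 · 109 is a product of primes ≡ 1 (mod 4). Each prime p ≡ 1 (mod 4) is itself a sum of two squares; find a² by testing p − a² for a perfect square:
  17: 17 − 1² = 16 = 4² ⇒ 17 = 1² + 4².
  109: 109 − 1² = 108, 109 − 2² = 105, 109 − 3² = 100 = 10² ⇒ 109 = 3² + 10².
  Combine using the Brahmagupta–Fibonacci identity (a² + b²)(c² + d²) = (ac − bd)² + (ad + bc)² = (ac + bd)² + (ad − bc)²:
  17 · 109 = 1853: from (1² + 4²)(3² + 10²), take (1·3 − 4·10, 1·10 + 4·3) = (3 − 40, 10 + 12) = (-37, 22); dropping signs (only squares matter) gives (37, 22); check 37² + 22² = 1369 + 484 = 1853 ✓.
Step 4: Order so x ≤ y and verify: 22² + 37² = 484 + 1369 = 1853 = n. ✓

n = 1853 = 22² + 37² (one valid representation with x ≤ y).


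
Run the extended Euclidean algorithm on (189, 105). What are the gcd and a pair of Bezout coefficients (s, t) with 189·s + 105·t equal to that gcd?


Euclidean algorithm on (189, 105) — divide until remainder is 0:
  189 = 1 · 105 + 84
  105 = 1 · 84 + 21
  84 = 4 · 21 + 0
gcd(189, 105) = 21.
Track Bezout coefficients alongside the remainders: start with r₀ = 189 = a·1 + b·0 (s = 1, t = 0) and r₁ = 105 = a·0 + b·1 (s = 0, t = 1); each new remainder r_{k+1} = r_{k-1} − q_k·r_k inherits s_{k+1} = s_{k-1} − q_k·s_k, t_{k+1} = t_{k-1} − q_k·t_k, so r_k = a·s_k + b·t_k at every step:
  q = 1: r = 84, s = 1 − 1·0 = 1, t = 0 − 1·1 = -1  (check: 189·1 + 105·(-1) = 84)
  q = 1: r = 21, s = 0 − 1·1 = -1, t = 1 − 1·(-1) = 2  (check: 189·(-1) + 105·2 = 21)
The row with r = 21 (the gcd) gives the Bezout coefficients s = -1, t = 2.
Result: 189 · (-1) + 105 · (2) = 21.

gcd(189, 105) = 21; s = -1, t = 2 (check: 189·(-1) + 105·2 = 21).


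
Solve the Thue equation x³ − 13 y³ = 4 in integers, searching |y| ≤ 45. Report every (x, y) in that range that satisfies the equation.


The equation is x³ - 13y³ = 4. For fixed y, x³ = 13·y³ + 4, so a solution requires the RHS to be a perfect cube.
Strategy: iterate y from -45 to 45, compute RHS = 13·y³ + 4, and check whether it is a (positive or negative) perfect cube.
Check small values of y:
  y = 0: RHS = 4 is not a perfect cube.
  y = 1: RHS = 17 is not a perfect cube.
  y = -1: RHS = -9 is not a perfect cube.
  y = 2: RHS = 108 is not a perfect cube.
  y = -2: RHS = -100 is not a perfect cube.
  y = 3: RHS = 355 is not a perfect cube.
  y = -3: RHS = -347 is not a perfect cube.
Continuing the search up to |y| = 45 finds no solutions either.
No (x, y) in the scanned range satisfies the equation.

No integer solutions with |y| ≤ 45.


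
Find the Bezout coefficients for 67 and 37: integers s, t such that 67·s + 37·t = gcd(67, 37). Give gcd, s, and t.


Euclidean algorithm on (67, 37) — divide until remainder is 0:
  67 = 1 · 37 + 30
  37 = 1 · 30 + 7
  30 = 4 · 7 + 2
  7 = 3 · 2 + 1
  2 = 2 · 1 + 0
gcd(67, 37) = 1.
Track Bezout coefficients alongside the remainders: start with r₀ = 67 = a·1 + b·0 (s = 1, t = 0) and r₁ = 37 = a·0 + b·1 (s = 0, t = 1); each new remainder r_{k+1} = r_{k-1} − q_k·r_k inherits s_{k+1} = s_{k-1} − q_k·s_k, t_{k+1} = t_{k-1} − q_k·t_k, so r_k = a·s_k + b·t_k at every step:
  q = 1: r = 30, s = 1 − 1·0 = 1, t = 0 − 1·1 = -1  (check: 67·1 + 37·(-1) = 30)
  q = 1: r = 7, s = 0 − 1·1 = -1, t = 1 − 1·(-1) = 2  (check: 67·(-1) + 37·2 = 7)
  q = 4: r = 2, s = 1 − 4·(-1) = 5, t = -1 − 4·2 = -9  (check: 67·5 + 37·(-9) = 2)
  q = 3: r = 1, s = -1 − 3·5 = -16, t = 2 − 3·(-9) = 29  (check: 67·(-16) + 37·29 = 1)
The row with r = 1 (the gcd) gives the Bezout coefficients s = -16, t = 29.
Result: 67 · (-16) + 37 · (29) = 1.

gcd(67, 37) = 1; s = -16, t = 29 (check: 67·(-16) + 37·29 = 1).


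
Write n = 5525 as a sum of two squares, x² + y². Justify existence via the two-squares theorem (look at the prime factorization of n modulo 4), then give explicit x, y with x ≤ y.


Step 1: Factor n = 5525 = 5^2 · 13 · 17.
Step 2: Check the mod-4 condition on each prime factor: 5 ≡ 1 (mod 4), exponent 2; 13 ≡ 1 (mod 4), exponent 1; 17 ≡ 1 (mod 4), exponent 1.
All primes ≡ 3 (mod 4) appear to even exponent (or don't appear), so by the two-squares theorem n IS expressible as a sum of two squares.
Step 3: Build a representation. Group n = k² · m with k = 5 and m = 13 · 17 = 221 (a product of primes ≡ 1 (mod 4)); a representation of m scales to one of n via (k·x)² + (k·y)² = k²(x² + y²). Each prime p ≡ 1 (mod 4) is itself a sum of two squares; find a² by testing p − a² for a perfect square:
  13: 13 − 1² = 12, 13 − 2² = 9 = 3² ⇒ 13 = 2² + 3².
  17: 17 − 1² = 16 = 4² ⇒ 17 = 1² + 4².
  Combine using the Brahmagupta–Fibonacci identity (a² + b²)(c² + d²) = (ac − bd)² + (ad + bc)² = (ac + bd)² + (ad − bc)²:
  13 · 17 = 221: from (2² + 3²)(1² + 4²), take (2·1 − 3·4, 2·4 + 3·1) = (2 − 12, 8 + 3) = (-10, 11); dropping signs (only squares matter) gives (10, 11); check 10² + 11² = 100 + 121 = 221 ✓.
  Scale by k = 5: (5·10, 5·11) = (50, 55).
Step 4: Order so x ≤ y and verify: 50² + 55² = 2500 + 3025 = 5525 = n. ✓

n = 5525 = 50² + 55² (one valid representation with x ≤ y).


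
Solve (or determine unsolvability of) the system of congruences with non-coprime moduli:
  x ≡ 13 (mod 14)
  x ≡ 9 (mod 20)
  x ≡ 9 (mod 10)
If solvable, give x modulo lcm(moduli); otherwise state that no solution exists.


Moduli 14, 20, 10 are not pairwise coprime, so CRT works modulo lcm(m_i) when all pairwise compatibility conditions hold.
Pairwise compatibility: gcd(m_i, m_j) must divide a_i - a_j for every pair.
Merge one congruence at a time:
  Start: x ≡ 13 (mod 14).
  Combine with x ≡ 9 (mod 20): gcd(14, 20) = 2; 9 - 13 = -4, which IS divisible by 2, so compatible.
    Write x = 13 + 14·t and substitute into x ≡ 9 (mod 20): 14·t ≡ 9 − 13 = -4 (mod 20).
    Divide the congruence (and modulus) by g = 2: 7·t ≡ -2 (mod 10).
    Reduce coefficients mod 10: 7·t ≡ 8 (mod 10).
    The inverse of 7 mod 10 is 3 (since 7·3 = 21 = 2·10 + 1), so t ≡ 3·8 = 24 ≡ 4 (mod 10).
    Then x = 13 + 14·4 = 69, valid modulo lcm(14, 20) = 140: x ≡ 69 (mod 140).
  Combine with x ≡ 9 (mod 10): gcd(140, 10) = 10; 9 - 69 = -60, which IS divisible by 10, so compatible.
    Write x = 69 + 140·t and substitute into x ≡ 9 (mod 10): 140·t ≡ 9 − 69 = -60 (mod 10).
    Divide the congruence (and modulus) by g = 10: 14·t ≡ -6 (mod 1).
    Modulo 1 every t works; take t = 0.
    Then x = 69 + 140·0 = 69, valid modulo lcm(140, 10) = 140: x ≡ 69 (mod 140).
Verify: 69 mod 14 = 13, 69 mod 20 = 9, 69 mod 10 = 9.

x ≡ 69 (mod 140).


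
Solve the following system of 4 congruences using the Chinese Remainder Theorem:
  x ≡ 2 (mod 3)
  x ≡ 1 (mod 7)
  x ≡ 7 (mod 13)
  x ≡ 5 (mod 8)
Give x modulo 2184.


Product of moduli M = 3 · 7 · 13 · 8 = 2184.
Merge one congruence at a time:
  Start: x ≡ 2 (mod 3).
  Combine with x ≡ 1 (mod 7); new modulus lcm = 21.
    Write x = 2 + 3·t and substitute into x ≡ 1 (mod 7): 3·t ≡ 1 − 2 = -1 (mod 7).
    Reduce coefficients mod 7: 3·t ≡ 6 (mod 7).
    The inverse of 3 mod 7 is 5 (since 3·5 = 15 = 2·7 + 1), so t ≡ 5·6 = 30 ≡ 2 (mod 7).
    Then x = 2 + 3·2 = 8, valid modulo lcm(3, 7) = 21: x ≡ 8 (mod 21).
  Combine with x ≡ 7 (mod 13); new modulus lcm = 273.
    Write x = 8 + 21·t and substitute into x ≡ 7 (mod 13): 21·t ≡ 7 − 8 = -1 (mod 13).
    Reduce coefficients mod 13: 8·t ≡ 12 (mod 13).
    The inverse of 8 mod 13 is 5 (since 8·5 = 40 = 3·13 + 1), so t ≡ 5·12 = 60 ≡ 8 (mod 13).
    Then x = 8 + 21·8 = 176, valid modulo lcm(21, 13) = 273: x ≡ 176 (mod 273).
  Combine with x ≡ 5 (mod 8); new modulus lcm = 2184.
    Write x = 176 + 273·t and substitute into x ≡ 5 (mod 8): 273·t ≡ 5 − 176 = -171 (mod 8).
    Reduce coefficients mod 8: 1·t ≡ 5 (mod 8).
    So t ≡ 5 (mod 8).
    Then x = 176 + 273·5 = 1541, valid modulo lcm(273, 8) = 2184: x ≡ 1541 (mod 2184).
Verify against each original: 1541 mod 3 = 2, 1541 mod 7 = 1, 1541 mod 13 = 7, 1541 mod 8 = 5.

x ≡ 1541 (mod 2184).


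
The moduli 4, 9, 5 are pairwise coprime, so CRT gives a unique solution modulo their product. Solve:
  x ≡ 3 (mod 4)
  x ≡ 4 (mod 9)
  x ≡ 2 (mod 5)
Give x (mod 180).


Moduli 4, 9, 5 are pairwise coprime; by CRT there is a unique solution modulo M = 4 · 9 · 5 = 180.
Solve pairwise, accumulating the modulus:
  Start with x ≡ 3 (mod 4).
  Combine with x ≡ 4 (mod 9): since gcd(4, 9) = 1, we get a unique residue mod 36.
    Write x = 3 + 4·t and substitute into x ≡ 4 (mod 9): 4·t ≡ 4 − 3 = 1 (mod 9).
    The inverse of 4 mod 9 is 7 (since 4·7 = 28 = 3·9 + 1), so t ≡ 7·1 = 7 ≡ 7 (mod 9).
    Then x = 3 + 4·7 = 31, valid modulo lcm(4, 9) = 36: x ≡ 31 (mod 36).
  Combine with x ≡ 2 (mod 5): since gcd(36, 5) = 1, we get a unique residue mod 180.
    Write x = 31 + 36·t and substitute into x ≡ 2 (mod 5): 36·t ≡ 2 − 31 = -29 (mod 5).
    Reduce coefficients mod 5: 1·t ≡ 1 (mod 5).
    So t ≡ 1 (mod 5).
    Then x = 31 + 36·1 = 67, valid modulo lcm(36, 5) = 180: x ≡ 67 (mod 180).
Verify: 67 mod 4 = 3 ✓, 67 mod 9 = 4 ✓, 67 mod 5 = 2 ✓.

x ≡ 67 (mod 180).


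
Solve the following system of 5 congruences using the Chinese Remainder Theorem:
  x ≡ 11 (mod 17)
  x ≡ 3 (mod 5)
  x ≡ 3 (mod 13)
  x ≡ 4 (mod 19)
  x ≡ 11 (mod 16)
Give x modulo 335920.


Product of moduli M = 17 · 5 · 13 · 19 · 16 = 335920.
Merge one congruence at a time:
  Start: x ≡ 11 (mod 17).
  Combine with x ≡ 3 (mod 5); new modulus lcm = 85.
    Write x = 11 + 17·t and substitute into x ≡ 3 (mod 5): 17·t ≡ 3 − 11 = -8 (mod 5).
    Reduce coefficients mod 5: 2·t ≡ 2 (mod 5).
    The inverse of 2 mod 5 is 3 (since 2·3 = 6 = 1·5 + 1), so t ≡ 3·2 = 6 ≡ 1 (mod 5).
    Then x = 11 + 17·1 = 28, valid modulo lcm(17, 5) = 85: x ≡ 28 (mod 85).
  Combine with x ≡ 3 (mod 13); new modulus lcm = 1105.
    Write x = 28 + 85·t and substitute into x ≡ 3 (mod 13): 85·t ≡ 3 − 28 = -25 (mod 13).
    Reduce coefficients mod 13: 7·t ≡ 1 (mod 13).
    The inverse of 7 mod 13 is 2 (since 7·2 = 14 = 1·13 + 1), so t ≡ 2·1 = 2 ≡ 2 (mod 13).
    Then x = 28 + 85·2 = 198, valid modulo lcm(85, 13) = 1105: x ≡ 198 (mod 1105).
  Combine with x ≡ 4 (mod 19); new modulus lcm = 20995.
    Write x = 198 + 1105·t and substitute into x ≡ 4 (mod 19): 1105·t ≡ 4 − 198 = -194 (mod 19).
    Reduce coefficients mod 19: 3·t ≡ 15 (mod 19).
    The inverse of 3 mod 19 is 13 (since 3·13 = 39 = 2·19 + 1), so t ≡ 13·15 = 195 ≡ 5 (mod 19).
    Then x = 198 + 1105·5 = 5723, valid modulo lcm(1105, 19) = 20995: x ≡ 5723 (mod 20995).
  Combine with x ≡ 11 (mod 16); new modulus lcm = 335920.
    Write x = 5723 + 20995·t and substitute into x ≡ 11 (mod 16): 20995·t ≡ 11 − 5723 = -5712 (mod 16).
    Reduce coefficients mod 16: 3·t ≡ 0 (mod 16).
    The inverse of 3 mod 16 is 11 (since 3·11 = 33 = 2·16 + 1), so t ≡ 11·0 = 0 ≡ 0 (mod 16).
    Then x = 5723 + 20995·0 = 5723, valid modulo lcm(20995, 16) = 335920: x ≡ 5723 (mod 335920).
Verify against each original: 5723 mod 17 = 11, 5723 mod 5 = 3, 5723 mod 13 = 3, 5723 mod 19 = 4, 5723 mod 16 = 11.

x ≡ 5723 (mod 335920).


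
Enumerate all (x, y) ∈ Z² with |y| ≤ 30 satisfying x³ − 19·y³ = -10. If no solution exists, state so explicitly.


The equation is x³ - 19y³ = -10. For fixed y, x³ = 19·y³ − 10, so a solution requires the RHS to be a perfect cube.
Strategy: iterate y from -30 to 30, compute RHS = 19·y³ − 10, and check whether it is a (positive or negative) perfect cube.
Check small values of y:
  y = 0: RHS = -10 is not a perfect cube.
  y = 1: RHS = 9 is not a perfect cube.
  y = -1: RHS = -29 is not a perfect cube.
  y = 2: RHS = 142 is not a perfect cube.
  y = -2: RHS = -162 is not a perfect cube.
  y = 3: RHS = 503 is not a perfect cube.
  y = -3: RHS = -523 is not a perfect cube.
Continuing the search up to |y| = 30 finds no solutions either.
No (x, y) in the scanned range satisfies the equation.

No integer solutions with |y| ≤ 30.


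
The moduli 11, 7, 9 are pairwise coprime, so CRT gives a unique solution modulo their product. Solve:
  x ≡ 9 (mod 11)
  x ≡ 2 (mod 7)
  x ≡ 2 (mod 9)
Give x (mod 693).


Moduli 11, 7, 9 are pairwise coprime; by CRT there is a unique solution modulo M = 11 · 7 · 9 = 693.
Solve pairwise, accumulating the modulus:
  Start with x ≡ 9 (mod 11).
  Combine with x ≡ 2 (mod 7): since gcd(11, 7) = 1, we get a unique residue mod 77.
    Write x = 9 + 11·t and substitute into x ≡ 2 (mod 7): 11·t ≡ 2 − 9 = -7 (mod 7).
    Reduce coefficients mod 7: 4·t ≡ 0 (mod 7).
    The inverse of 4 mod 7 is 2 (since 4·2 = 8 = 1·7 + 1), so t ≡ 2·0 = 0 ≡ 0 (mod 7).
    Then x = 9 + 11·0 = 9, valid modulo lcm(11, 7) = 77: x ≡ 9 (mod 77).
  Combine with x ≡ 2 (mod 9): since gcd(77, 9) = 1, we get a unique residue mod 693.
    Write x = 9 + 77·t and substitute into x ≡ 2 (mod 9): 77·t ≡ 2 − 9 = -7 (mod 9).
    Reduce coefficients mod 9: 5·t ≡ 2 (mod 9).
    The inverse of 5 mod 9 is 2 (since 5·2 = 10 = 1·9 + 1), so t ≡ 2·2 = 4 ≡ 4 (mod 9).
    Then x = 9 + 77·4 = 317, valid modulo lcm(77, 9) = 693: x ≡ 317 (mod 693).
Verify: 317 mod 11 = 9 ✓, 317 mod 7 = 2 ✓, 317 mod 9 = 2 ✓.

x ≡ 317 (mod 693).


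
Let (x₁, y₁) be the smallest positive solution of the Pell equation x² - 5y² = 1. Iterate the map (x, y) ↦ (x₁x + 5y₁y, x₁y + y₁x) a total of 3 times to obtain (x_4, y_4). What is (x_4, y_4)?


Step 1: Find the fundamental solution (x₁, y₁) of x² - 5y² = 1.
  Expand √5 as a continued fraction. a₀ = ⌊√5⌋ = 2; iterate m_{k+1} = d_k·a_k − m_k, d_{k+1} = (5 − m_{k+1}²)/d_k, a_{k+1} = ⌊(a₀ + m_{k+1})/d_{k+1}⌋ (starting m₀ = 0, d₀ = 1), with convergents p_k = a_k·p_{k-1} + p_{k-2}, q_k = a_k·q_{k-1} + q_{k-2} (p₋₁ = 1, q₋₁ = 0):
  k = 0: a₀ = 2; p₀/q₀ = 2/1; p₀² − 5·q₀² = 4 − 5 = -1.
  k = 1: m = 2, d = 1, a = ⌊(2 + 2)/1⌋ = 4; p/q = (4·2 + 1)/(4·1 + 0) = 9/4; p² − 5·q² = 81 − 80 = 1.
  The first convergent with p² − 5·q² = 1 gives the fundamental solution (x₁, y₁) = (9, 4).
Step 2: Apply the recurrence (x_{n+1}, y_{n+1}) = (x₁x_n + 5y₁y_n, x₁y_n + y₁x_n) repeatedly.
  From (x_1, y_1) = (9, 4): x_2 = 9·9 + 5·4·4 = 161; y_2 = 9·4 + 4·9 = 72.
  From (x_2, y_2) = (161, 72): x_3 = 9·161 + 5·4·72 = 2889; y_3 = 9·72 + 4·161 = 1292.
  From (x_3, y_3) = (2889, 1292): x_4 = 9·2889 + 5·4·1292 = 51841; y_4 = 9·1292 + 4·2889 = 23184.
Step 3: Verify x_4² - 5·y_4² = 2687489281 - 2687489280 = 1 (should be 1). ✓

(x_1, y_1) = (9, 4); (x_4, y_4) = (51841, 23184).


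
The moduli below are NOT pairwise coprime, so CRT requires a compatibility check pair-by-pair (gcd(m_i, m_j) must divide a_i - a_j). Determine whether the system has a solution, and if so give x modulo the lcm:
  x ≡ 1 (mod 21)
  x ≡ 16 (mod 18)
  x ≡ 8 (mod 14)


Moduli 21, 18, 14 are not pairwise coprime, so CRT works modulo lcm(m_i) when all pairwise compatibility conditions hold.
Pairwise compatibility: gcd(m_i, m_j) must divide a_i - a_j for every pair.
Merge one congruence at a time:
  Start: x ≡ 1 (mod 21).
  Combine with x ≡ 16 (mod 18): gcd(21, 18) = 3; 16 - 1 = 15, which IS divisible by 3, so compatible.
    Write x = 1 + 21·t and substitute into x ≡ 16 (mod 18): 21·t ≡ 16 − 1 = 15 (mod 18).
    Divide the congruence (and modulus) by g = 3: 7·t ≡ 5 (mod 6).
    Reduce coefficients mod 6: 1·t ≡ 5 (mod 6).
    So t ≡ 5 (mod 6).
    Then x = 1 + 21·5 = 106, valid modulo lcm(21, 18) = 126: x ≡ 106 (mod 126).
  Combine with x ≡ 8 (mod 14): gcd(126, 14) = 14; 8 - 106 = -98, which IS divisible by 14, so compatible.
    Write x = 106 + 126·t and substitute into x ≡ 8 (mod 14): 126·t ≡ 8 − 106 = -98 (mod 14).
    Divide the congruence (and modulus) by g = 14: 9·t ≡ -7 (mod 1).
    Modulo 1 every t works; take t = 0.
    Then x = 106 + 126·0 = 106, valid modulo lcm(126, 14) = 126: x ≡ 106 (mod 126).
Verify: 106 mod 21 = 1, 106 mod 18 = 16, 106 mod 14 = 8.

x ≡ 106 (mod 126).


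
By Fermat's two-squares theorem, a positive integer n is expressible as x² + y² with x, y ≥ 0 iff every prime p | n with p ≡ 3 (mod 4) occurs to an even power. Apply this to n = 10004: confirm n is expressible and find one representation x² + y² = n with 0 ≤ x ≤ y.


Step 1: Factor n = 10004 = 2^2 · 41 · 61.
Step 2: Check the mod-4 condition on each prime factor: 2 = 2 (special); 41 ≡ 1 (mod 4), exponent 1; 61 ≡ 1 (mod 4), exponent 1.
All primes ≡ 3 (mod 4) appear to even exponent (or don't appear), so by the two-squares theorem n IS expressible as a sum of two squares.
Step 3: Build a representation. Group n = k² · m with k = 2 and m = 41 · 61 = 2501 (a product of primes ≡ 1 (mod 4)); a representation of m scales to one of n via (k·x)² + (k·y)² = k²(x² + y²). Each prime p ≡ 1 (mod 4) is itself a sum of two squares; find a² by testing p − a² for a perfect square:
  41: 41 − 1² = 40, 41 − 2² = 37, 41 − 3² = 32, 41 − 4² = 25 = 5² ⇒ 41 = 4² + 5².
  61: 61 − 1² = 60, 61 − 2² = 57, 61 − 3² = 52, 61 − 4² = 45, 61 − 5² = 36 = 6² ⇒ 61 = 5² + 6².
  Combine using the Brahmagupta–Fibonacci identity (a² + b²)(c² + d²) = (ac − bd)² + (ad + bc)² = (ac + bd)² + (ad − bc)²:
  41 · 61 = 2501: from (4² + 5²)(5² + 6²), take (4·5 − 5·6, 4·6 + 5·5) = (20 − 30, 24 + 25) = (-10, 49); dropping signs (only squares matter) gives (10, 49); check 10² + 49² = 100 + 2401 = 2501 ✓.
  Scale by k = 2: (2·10, 2·49) = (20, 98).
Step 4: Order so x ≤ y and verify: 20² + 98² = 400 + 9604 = 10004 = n. ✓

n = 10004 = 20² + 98² (one valid representation with x ≤ y).


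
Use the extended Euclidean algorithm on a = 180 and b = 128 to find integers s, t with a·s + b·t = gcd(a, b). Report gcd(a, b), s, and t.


Euclidean algorithm on (180, 128) — divide until remainder is 0:
  180 = 1 · 128 + 52
  128 = 2 · 52 + 24
  52 = 2 · 24 + 4
  24 = 6 · 4 + 0
gcd(180, 128) = 4.
Track Bezout coefficients alongside the remainders: start with r₀ = 180 = a·1 + b·0 (s = 1, t = 0) and r₁ = 128 = a·0 + b·1 (s = 0, t = 1); each new remainder r_{k+1} = r_{k-1} − q_k·r_k inherits s_{k+1} = s_{k-1} − q_k·s_k, t_{k+1} = t_{k-1} − q_k·t_k, so r_k = a·s_k + b·t_k at every step:
  q = 1: r = 52, s = 1 − 1·0 = 1, t = 0 − 1·1 = -1  (check: 180·1 + 128·(-1) = 52)
  q = 2: r = 24, s = 0 − 2·1 = -2, t = 1 − 2·(-1) = 3  (check: 180·(-2) + 128·3 = 24)
  q = 2: r = 4, s = 1 − 2·(-2) = 5, t = -1 − 2·3 = -7  (check: 180·5 + 128·(-7) = 4)
The row with r = 4 (the gcd) gives the Bezout coefficients s = 5, t = -7.
Result: 180 · (5) + 128 · (-7) = 4.

gcd(180, 128) = 4; s = 5, t = -7 (check: 180·5 + 128·(-7) = 4).


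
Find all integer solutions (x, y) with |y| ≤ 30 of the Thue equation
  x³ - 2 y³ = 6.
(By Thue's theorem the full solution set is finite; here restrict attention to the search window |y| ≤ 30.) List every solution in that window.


The equation is x³ - 2y³ = 6. For fixed y, x³ = 2·y³ + 6, so a solution requires the RHS to be a perfect cube.
Strategy: iterate y from -30 to 30, compute RHS = 2·y³ + 6, and check whether it is a (positive or negative) perfect cube.
Check small values of y:
  y = 0: RHS = 6 is not a perfect cube.
  y = 1: RHS = 8 = (2)³ ⇒ x = 2 works.
  y = -1: RHS = 4 is not a perfect cube.
  y = 2: RHS = 22 is not a perfect cube.
  y = -2: RHS = -10 is not a perfect cube.
  y = 3: RHS = 60 is not a perfect cube.
  y = -3: RHS = -48 is not a perfect cube.
Continuing the search up to |y| = 30 finds no further solutions beyond those listed.
Collected solutions: (2, 1).

Solutions (with |y| ≤ 30): (2, 1).


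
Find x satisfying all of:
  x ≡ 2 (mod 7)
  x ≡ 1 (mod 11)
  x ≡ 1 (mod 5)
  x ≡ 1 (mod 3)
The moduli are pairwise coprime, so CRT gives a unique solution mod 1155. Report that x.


Product of moduli M = 7 · 11 · 5 · 3 = 1155.
Merge one congruence at a time:
  Start: x ≡ 2 (mod 7).
  Combine with x ≡ 1 (mod 11); new modulus lcm = 77.
    Write x = 2 + 7·t and substitute into x ≡ 1 (mod 11): 7·t ≡ 1 − 2 = -1 (mod 11).
    Reduce coefficients mod 11: 7·t ≡ 10 (mod 11).
    The inverse of 7 mod 11 is 8 (since 7·8 = 56 = 5·11 + 1), so t ≡ 8·10 = 80 ≡ 3 (mod 11).
    Then x = 2 + 7·3 = 23, valid modulo lcm(7, 11) = 77: x ≡ 23 (mod 77).
  Combine with x ≡ 1 (mod 5); new modulus lcm = 385.
    Write x = 23 + 77·t and substitute into x ≡ 1 (mod 5): 77·t ≡ 1 − 23 = -22 (mod 5).
    Reduce coefficients mod 5: 2·t ≡ 3 (mod 5).
    The inverse of 2 mod 5 is 3 (since 2·3 = 6 = 1·5 + 1), so t ≡ 3·3 = 9 ≡ 4 (mod 5).
    Then x = 23 + 77·4 = 331, valid modulo lcm(77, 5) = 385: x ≡ 331 (mod 385).
  Combine with x ≡ 1 (mod 3); new modulus lcm = 1155.
    Write x = 331 + 385·t and substitute into x ≡ 1 (mod 3): 385·t ≡ 1 − 331 = -330 (mod 3).
    Reduce coefficients mod 3: 1·t ≡ 0 (mod 3).
    So t ≡ 0 (mod 3).
    Then x = 331 + 385·0 = 331, valid modulo lcm(385, 3) = 1155: x ≡ 331 (mod 1155).
Verify against each original: 331 mod 7 = 2, 331 mod 11 = 1, 331 mod 5 = 1, 331 mod 3 = 1.

x ≡ 331 (mod 1155).


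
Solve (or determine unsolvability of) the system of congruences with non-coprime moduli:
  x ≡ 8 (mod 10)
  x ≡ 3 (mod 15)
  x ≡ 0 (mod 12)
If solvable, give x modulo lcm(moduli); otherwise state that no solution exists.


Moduli 10, 15, 12 are not pairwise coprime, so CRT works modulo lcm(m_i) when all pairwise compatibility conditions hold.
Pairwise compatibility: gcd(m_i, m_j) must divide a_i - a_j for every pair.
Merge one congruence at a time:
  Start: x ≡ 8 (mod 10).
  Combine with x ≡ 3 (mod 15): gcd(10, 15) = 5; 3 - 8 = -5, which IS divisible by 5, so compatible.
    Write x = 8 + 10·t and substitute into x ≡ 3 (mod 15): 10·t ≡ 3 − 8 = -5 (mod 15).
    Divide the congruence (and modulus) by g = 5: 2·t ≡ -1 (mod 3).
    Reduce coefficients mod 3: 2·t ≡ 2 (mod 3).
    The inverse of 2 mod 3 is 2 (since 2·2 = 4 = 1·3 + 1), so t ≡ 2·2 = 4 ≡ 1 (mod 3).
    Then x = 8 + 10·1 = 18, valid modulo lcm(10, 15) = 30: x ≡ 18 (mod 30).
  Combine with x ≡ 0 (mod 12): gcd(30, 12) = 6; 0 - 18 = -18, which IS divisible by 6, so compatible.
    Write x = 18 + 30·t and substitute into x ≡ 0 (mod 12): 30·t ≡ 0 − 18 = -18 (mod 12).
    Divide the congruence (and modulus) by g = 6: 5·t ≡ -3 (mod 2).
    Reduce coefficients mod 2: 1·t ≡ 1 (mod 2).
    So t ≡ 1 (mod 2).
    Then x = 18 + 30·1 = 48, valid modulo lcm(30, 12) = 60: x ≡ 48 (mod 60).
Verify: 48 mod 10 = 8, 48 mod 15 = 3, 48 mod 12 = 0.

x ≡ 48 (mod 60).


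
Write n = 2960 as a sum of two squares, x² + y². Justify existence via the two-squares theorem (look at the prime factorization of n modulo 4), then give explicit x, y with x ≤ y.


Step 1: Factor n = 2960 = 2^4 · 5 · 37.
Step 2: Check the mod-4 condition on each prime factor: 2 = 2 (special); 5 ≡ 1 (mod 4), exponent 1; 37 ≡ 1 (mod 4), exponent 1.
All primes ≡ 3 (mod 4) appear to even exponent (or don't appear), so by the two-squares theorem n IS expressible as a sum of two squares.
Step 3: Build a representation. Group n = k² · m with k = 4 and m = 5 · 37 = 185 (a product of primes ≡ 1 (mod 4)); a representation of m scales to one of n via (k·x)² + (k·y)² = k²(x² + y²). Each prime p ≡ 1 (mod 4) is itself a sum of two squares; find a² by testing p − a² for a perfect square:
  5: 5 − 1² = 4 = 2² ⇒ 5 = 1² + 2².
  37: 37 − 1² = 36 = 6² ⇒ 37 = 1² + 6².
  Combine using the Brahmagupta–Fibonacci identity (a² + b²)(c² + d²) = (ac − bd)² + (ad + bc)² = (ac + bd)² + (ad − bc)²:
  5 · 37 = 185: from (1² + 2²)(1² + 6²), take (1·1 − 2·6, 1·6 + 2·1) = (1 − 12, 6 + 2) = (-11, 8); dropping signs (only squares matter) gives (11, 8); check 11² + 8² = 121 + 64 = 185 ✓.
  Scale by k = 4: (4·11, 4·8) = (44, 32).
Step 4: Order so x ≤ y and verify: 32² + 44² = 1024 + 1936 = 2960 = n. ✓

n = 2960 = 32² + 44² (one valid representation with x ≤ y).


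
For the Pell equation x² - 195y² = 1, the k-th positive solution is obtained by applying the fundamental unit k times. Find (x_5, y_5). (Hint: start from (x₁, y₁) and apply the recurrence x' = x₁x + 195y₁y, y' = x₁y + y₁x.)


Step 1: Find the fundamental solution (x₁, y₁) of x² - 195y² = 1.
  Expand √195 as a continued fraction. a₀ = ⌊√195⌋ = 13; iterate m_{k+1} = d_k·a_k − m_k, d_{k+1} = (195 − m_{k+1}²)/d_k, a_{k+1} = ⌊(a₀ + m_{k+1})/d_{k+1}⌋ (starting m₀ = 0, d₀ = 1), with convergents p_k = a_k·p_{k-1} + p_{k-2}, q_k = a_k·q_{k-1} + q_{k-2} (p₋₁ = 1, q₋₁ = 0):
  k = 0: a₀ = 13; p₀/q₀ = 13/1; p₀² − 195·q₀² = 169 − 195 = -26.
  k = 1: m = 13, d = 26, a = ⌊(13 + 13)/26⌋ = 1; p/q = (1·13 + 1)/(1·1 + 0) = 14/1; p² − 195·q² = 196 − 195 = 1.
  The first convergent with p² − 195·q² = 1 gives the fundamental solution (x₁, y₁) = (14, 1).
Step 2: Apply the recurrence (x_{n+1}, y_{n+1}) = (x₁x_n + 195y₁y_n, x₁y_n + y₁x_n) repeatedly.
  From (x_1, y_1) = (14, 1): x_2 = 14·14 + 195·1·1 = 391; y_2 = 14·1 + 1·14 = 28.
  From (x_2, y_2) = (391, 28): x_3 = 14·391 + 195·1·28 = 10934; y_3 = 14·28 + 1·391 = 783.
  From (x_3, y_3) = (10934, 783): x_4 = 14·10934 + 195·1·783 = 305761; y_4 = 14·783 + 1·10934 = 21896.
  From (x_4, y_4) = (305761, 21896): x_5 = 14·305761 + 195·1·21896 = 8550374; y_5 = 14·21896 + 1·305761 = 612305.
Step 3: Verify x_5² - 195·y_5² = 73108895539876 - 73108895539875 = 1 (should be 1). ✓

(x_1, y_1) = (14, 1); (x_5, y_5) = (8550374, 612305).


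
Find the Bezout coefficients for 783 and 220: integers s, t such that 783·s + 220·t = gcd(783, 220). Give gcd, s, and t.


Euclidean algorithm on (783, 220) — divide until remainder is 0:
  783 = 3 · 220 + 123
  220 = 1 · 123 + 97
  123 = 1 · 97 + 26
  97 = 3 · 26 + 19
  26 = 1 · 19 + 7
  19 = 2 · 7 + 5
  7 = 1 · 5 + 2
  5 = 2 · 2 + 1
  2 = 2 · 1 + 0
gcd(783, 220) = 1.
Track Bezout coefficients alongside the remainders: start with r₀ = 783 = a·1 + b·0 (s = 1, t = 0) and r₁ = 220 = a·0 + b·1 (s = 0, t = 1); each new remainder r_{k+1} = r_{k-1} − q_k·r_k inherits s_{k+1} = s_{k-1} − q_k·s_k, t_{k+1} = t_{k-1} − q_k·t_k, so r_k = a·s_k + b·t_k at every step:
  q = 3: r = 123, s = 1 − 3·0 = 1, t = 0 − 3·1 = -3  (check: 783·1 + 220·(-3) = 123)
  q = 1: r = 97, s = 0 − 1·1 = -1, t = 1 − 1·(-3) = 4  (check: 783·(-1) + 220·4 = 97)
  q = 1: r = 26, s = 1 − 1·(-1) = 2, t = -3 − 1·4 = -7  (check: 783·2 + 220·(-7) = 26)
  q = 3: r = 19, s = -1 − 3·2 = -7, t = 4 − 3·(-7) = 25  (check: 783·(-7) + 220·25 = 19)
  q = 1: r = 7, s = 2 − 1·(-7) = 9, t = -7 − 1·25 = -32  (check: 783·9 + 220·(-32) = 7)
  q = 2: r = 5, s = -7 − 2·9 = -25, t = 25 − 2·(-32) = 89  (check: 783·(-25) + 220·89 = 5)
  q = 1: r = 2, s = 9 − 1·(-25) = 34, t = -32 − 1·89 = -121  (check: 783·34 + 220·(-121) = 2)
  q = 2: r = 1, s = -25 − 2·34 = -93, t = 89 − 2·(-121) = 331  (check: 783·(-93) + 220·331 = 1)
The row with r = 1 (the gcd) gives the Bezout coefficients s = -93, t = 331.
Result: 783 · (-93) + 220 · (331) = 1.

gcd(783, 220) = 1; s = -93, t = 331 (check: 783·(-93) + 220·331 = 1).


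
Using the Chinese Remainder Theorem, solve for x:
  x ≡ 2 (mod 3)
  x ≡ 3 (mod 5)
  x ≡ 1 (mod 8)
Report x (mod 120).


Moduli 3, 5, 8 are pairwise coprime; by CRT there is a unique solution modulo M = 3 · 5 · 8 = 120.
Solve pairwise, accumulating the modulus:
  Start with x ≡ 2 (mod 3).
  Combine with x ≡ 3 (mod 5): since gcd(3, 5) = 1, we get a unique residue mod 15.
    Write x = 2 + 3·t and substitute into x ≡ 3 (mod 5): 3·t ≡ 3 − 2 = 1 (mod 5).
    The inverse of 3 mod 5 is 2 (since 3·2 = 6 = 1·5 + 1), so t ≡ 2·1 = 2 ≡ 2 (mod 5).
    Then x = 2 + 3·2 = 8, valid modulo lcm(3, 5) = 15: x ≡ 8 (mod 15).
  Combine with x ≡ 1 (mod 8): since gcd(15, 8) = 1, we get a unique residue mod 120.
    Write x = 8 + 15·t and substitute into x ≡ 1 (mod 8): 15·t ≡ 1 − 8 = -7 (mod 8).
    Reduce coefficients mod 8: 7·t ≡ 1 (mod 8).
    The inverse of 7 mod 8 is 7 (since 7·7 = 49 = 6·8 + 1), so t ≡ 7·1 = 7 ≡ 7 (mod 8).
    Then x = 8 + 15·7 = 113, valid modulo lcm(15, 8) = 120: x ≡ 113 (mod 120).
Verify: 113 mod 3 = 2 ✓, 113 mod 5 = 3 ✓, 113 mod 8 = 1 ✓.

x ≡ 113 (mod 120).


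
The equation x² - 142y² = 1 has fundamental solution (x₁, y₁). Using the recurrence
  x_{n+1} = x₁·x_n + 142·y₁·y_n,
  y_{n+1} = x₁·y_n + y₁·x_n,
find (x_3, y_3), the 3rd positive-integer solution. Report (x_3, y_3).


Step 1: Find the fundamental solution (x₁, y₁) of x² - 142y² = 1.
  Expand √142 as a continued fraction. a₀ = ⌊√142⌋ = 11; iterate m_{k+1} = d_k·a_k − m_k, d_{k+1} = (142 − m_{k+1}²)/d_k, a_{k+1} = ⌊(a₀ + m_{k+1})/d_{k+1}⌋ (starting m₀ = 0, d₀ = 1), with convergents p_k = a_k·p_{k-1} + p_{k-2}, q_k = a_k·q_{k-1} + q_{k-2} (p₋₁ = 1, q₋₁ = 0):
  k = 0: a₀ = 11; p₀/q₀ = 11/1; p₀² − 142·q₀² = 121 − 142 = -21.
  k = 1: m = 11, d = 21, a = ⌊(11 + 11)/21⌋ = 1; p/q = (1·11 + 1)/(1·1 + 0) = 12/1; p² − 142·q² = 144 − 142 = 2.
  k = 2: m = 10, d = 2, a = ⌊(11 + 10)/2⌋ = 10; p/q = (10·12 + 11)/(10·1 + 1) = 131/11; p² − 142·q² = 17161 − 17182 = -21.
  k = 3: m = 10, d = 21, a = ⌊(11 + 10)/21⌋ = 1; p/q = (1·131 + 12)/(1·11 + 1) = 143/12; p² − 142·q² = 20449 − 20448 = 1.
  The first convergent with p² − 142·q² = 1 gives the fundamental solution (x₁, y₁) = (143, 12).
Step 2: Apply the recurrence (x_{n+1}, y_{n+1}) = (x₁x_n + 142y₁y_n, x₁y_n + y₁x_n) repeatedly.
  From (x_1, y_1) = (143, 12): x_2 = 143·143 + 142·12·12 = 40897; y_2 = 143·12 + 12·143 = 3432.
  From (x_2, y_2) = (40897, 3432): x_3 = 143·40897 + 142·12·3432 = 11696399; y_3 = 143·3432 + 12·40897 = 981540.
Step 3: Verify x_3² - 142·y_3² = 136805749567201 - 136805749567200 = 1 (should be 1). ✓

(x_1, y_1) = (143, 12); (x_3, y_3) = (11696399, 981540).


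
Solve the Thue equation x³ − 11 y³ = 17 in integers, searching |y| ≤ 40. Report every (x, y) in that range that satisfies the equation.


The equation is x³ - 11y³ = 17. For fixed y, x³ = 11·y³ + 17, so a solution requires the RHS to be a perfect cube.
Strategy: iterate y from -40 to 40, compute RHS = 11·y³ + 17, and check whether it is a (positive or negative) perfect cube.
Check small values of y:
  y = 0: RHS = 17 is not a perfect cube.
  y = 1: RHS = 28 is not a perfect cube.
  y = -1: RHS = 6 is not a perfect cube.
  y = 2: RHS = 105 is not a perfect cube.
  y = -2: RHS = -71 is not a perfect cube.
  y = 3: RHS = 314 is not a perfect cube.
  y = -3: RHS = -280 is not a perfect cube.
Continuing the search up to |y| = 40 finds no solutions either.
No (x, y) in the scanned range satisfies the equation.

No integer solutions with |y| ≤ 40.


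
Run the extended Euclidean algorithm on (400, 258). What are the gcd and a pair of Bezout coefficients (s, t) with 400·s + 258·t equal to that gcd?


Euclidean algorithm on (400, 258) — divide until remainder is 0:
  400 = 1 · 258 + 142
  258 = 1 · 142 + 116
  142 = 1 · 116 + 26
  116 = 4 · 26 + 12
  26 = 2 · 12 + 2
  12 = 6 · 2 + 0
gcd(400, 258) = 2.
Track Bezout coefficients alongside the remainders: start with r₀ = 400 = a·1 + b·0 (s = 1, t = 0) and r₁ = 258 = a·0 + b·1 (s = 0, t = 1); each new remainder r_{k+1} = r_{k-1} − q_k·r_k inherits s_{k+1} = s_{k-1} − q_k·s_k, t_{k+1} = t_{k-1} − q_k·t_k, so r_k = a·s_k + b·t_k at every step:
  q = 1: r = 142, s = 1 − 1·0 = 1, t = 0 − 1·1 = -1  (check: 400·1 + 258·(-1) = 142)
  q = 1: r = 116, s = 0 − 1·1 = -1, t = 1 − 1·(-1) = 2  (check: 400·(-1) + 258·2 = 116)
  q = 1: r = 26, s = 1 − 1·(-1) = 2, t = -1 − 1·2 = -3  (check: 400·2 + 258·(-3) = 26)
  q = 4: r = 12, s = -1 − 4·2 = -9, t = 2 − 4·(-3) = 14  (check: 400·(-9) + 258·14 = 12)
  q = 2: r = 2, s = 2 − 2·(-9) = 20, t = -3 − 2·14 = -31  (check: 400·20 + 258·(-31) = 2)
The row with r = 2 (the gcd) gives the Bezout coefficients s = 20, t = -31.
Result: 400 · (20) + 258 · (-31) = 2.

gcd(400, 258) = 2; s = 20, t = -31 (check: 400·20 + 258·(-31) = 2).


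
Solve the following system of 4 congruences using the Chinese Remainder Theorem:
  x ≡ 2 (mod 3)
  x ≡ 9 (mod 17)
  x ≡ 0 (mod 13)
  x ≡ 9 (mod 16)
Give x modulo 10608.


Product of moduli M = 3 · 17 · 13 · 16 = 10608.
Merge one congruence at a time:
  Start: x ≡ 2 (mod 3).
  Combine with x ≡ 9 (mod 17); new modulus lcm = 51.
    Write x = 2 + 3·t and substitute into x ≡ 9 (mod 17): 3·t ≡ 9 − 2 = 7 (mod 17).
    The inverse of 3 mod 17 is 6 (since 3·6 = 18 = 1·17 + 1), so t ≡ 6·7 = 42 ≡ 8 (mod 17).
    Then x = 2 + 3·8 = 26, valid modulo lcm(3, 17) = 51: x ≡ 26 (mod 51).
  Combine with x ≡ 0 (mod 13); new modulus lcm = 663.
    Write x = 26 + 51·t and substitute into x ≡ 0 (mod 13): 51·t ≡ 0 − 26 = -26 (mod 13).
    Reduce coefficients mod 13: 12·t ≡ 0 (mod 13).
    The inverse of 12 mod 13 is 12 (since 12·12 = 144 = 11·13 + 1), so t ≡ 12·0 = 0 ≡ 0 (mod 13).
    Then x = 26 + 51·0 = 26, valid modulo lcm(51, 13) = 663: x ≡ 26 (mod 663).
  Combine with x ≡ 9 (mod 16); new modulus lcm = 10608.
    Write x = 26 + 663·t and substitute into x ≡ 9 (mod 16): 663·t ≡ 9 − 26 = -17 (mod 16).
    Reduce coefficients mod 16: 7·t ≡ 15 (mod 16).
    The inverse of 7 mod 16 is 7 (since 7·7 = 49 = 3·16 + 1), so t ≡ 7·15 = 105 ≡ 9 (mod 16).
    Then x = 26 + 663·9 = 5993, valid modulo lcm(663, 16) = 10608: x ≡ 5993 (mod 10608).
Verify against each original: 5993 mod 3 = 2, 5993 mod 17 = 9, 5993 mod 13 = 0, 5993 mod 16 = 9.

x ≡ 5993 (mod 10608).
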